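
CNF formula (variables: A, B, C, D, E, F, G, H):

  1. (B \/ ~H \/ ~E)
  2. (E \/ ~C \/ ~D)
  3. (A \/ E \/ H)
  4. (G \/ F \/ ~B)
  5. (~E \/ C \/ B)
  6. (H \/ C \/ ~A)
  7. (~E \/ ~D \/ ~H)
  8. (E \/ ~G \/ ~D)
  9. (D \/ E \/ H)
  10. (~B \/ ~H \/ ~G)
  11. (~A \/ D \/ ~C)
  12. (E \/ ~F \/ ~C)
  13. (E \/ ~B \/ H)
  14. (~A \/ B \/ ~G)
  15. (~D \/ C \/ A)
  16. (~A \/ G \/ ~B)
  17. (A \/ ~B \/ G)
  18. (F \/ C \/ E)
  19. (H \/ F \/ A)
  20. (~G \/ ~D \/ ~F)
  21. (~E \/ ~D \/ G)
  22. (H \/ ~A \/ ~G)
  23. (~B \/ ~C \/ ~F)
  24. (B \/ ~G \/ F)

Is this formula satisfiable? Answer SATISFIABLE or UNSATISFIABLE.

SATISFIABLE

Try A = False.
For the remaining variables, B = False, C = False, D = False, E = False, F = True, G = False, H = True works.
So A=F, B=F, C=F, D=F, E=F, F=T, G=F, H=T is a satisfying assignment.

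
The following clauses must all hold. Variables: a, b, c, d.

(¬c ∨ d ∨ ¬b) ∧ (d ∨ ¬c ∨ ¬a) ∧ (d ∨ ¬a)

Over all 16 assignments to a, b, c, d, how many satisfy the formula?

11

Case analysis on d and a:
  d=1, a=1: remaining (b,c) ∈ {(0,0); (0,1); (1,0); (1,1)} — 4.
  d=1, a=0: remaining (b,c) ∈ {(0,0); (0,1); (1,0); (1,1)} — 4.
  d=0, a=1: a clause becomes empty — 0.
  d=0, a=0: remaining (b,c) ∈ {(0,0); (0,1); (1,0)} — 3.
Total: 4 + 4 + 0 + 3 = 11.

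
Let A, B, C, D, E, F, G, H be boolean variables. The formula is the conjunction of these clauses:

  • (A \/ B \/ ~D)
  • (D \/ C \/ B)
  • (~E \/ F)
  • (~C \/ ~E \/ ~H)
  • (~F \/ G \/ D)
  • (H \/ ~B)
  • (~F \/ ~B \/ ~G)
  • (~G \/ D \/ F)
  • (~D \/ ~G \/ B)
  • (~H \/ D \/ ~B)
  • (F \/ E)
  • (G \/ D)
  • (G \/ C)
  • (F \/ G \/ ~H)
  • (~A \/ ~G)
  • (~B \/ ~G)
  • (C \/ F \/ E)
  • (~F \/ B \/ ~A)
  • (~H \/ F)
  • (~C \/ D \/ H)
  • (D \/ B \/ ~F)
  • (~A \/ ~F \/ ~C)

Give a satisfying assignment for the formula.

A=False, B=True, C=True, D=True, E=False, F=True, G=False, H=True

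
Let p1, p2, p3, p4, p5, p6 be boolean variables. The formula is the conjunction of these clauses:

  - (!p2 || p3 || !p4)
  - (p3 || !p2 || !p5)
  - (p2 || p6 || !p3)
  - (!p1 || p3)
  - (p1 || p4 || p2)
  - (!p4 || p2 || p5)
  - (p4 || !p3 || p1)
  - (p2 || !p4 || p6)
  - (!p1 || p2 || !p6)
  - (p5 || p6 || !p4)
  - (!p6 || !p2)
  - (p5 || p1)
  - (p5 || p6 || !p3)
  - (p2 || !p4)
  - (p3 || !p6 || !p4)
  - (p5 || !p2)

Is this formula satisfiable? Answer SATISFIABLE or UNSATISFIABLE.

SATISFIABLE

Set p1 = True and propagate.
  then p3 is forced to True.
Branch on p2: take p2 = True.
  then p6 is forced to False.
  then p5 is forced to True.
p4 is now unconstrained; take p4 = False.
Every clause has at least one true literal under this assignment.
So p1=T  p2=T  p3=T  p4=F  p5=T  p6=F is a satisfying assignment.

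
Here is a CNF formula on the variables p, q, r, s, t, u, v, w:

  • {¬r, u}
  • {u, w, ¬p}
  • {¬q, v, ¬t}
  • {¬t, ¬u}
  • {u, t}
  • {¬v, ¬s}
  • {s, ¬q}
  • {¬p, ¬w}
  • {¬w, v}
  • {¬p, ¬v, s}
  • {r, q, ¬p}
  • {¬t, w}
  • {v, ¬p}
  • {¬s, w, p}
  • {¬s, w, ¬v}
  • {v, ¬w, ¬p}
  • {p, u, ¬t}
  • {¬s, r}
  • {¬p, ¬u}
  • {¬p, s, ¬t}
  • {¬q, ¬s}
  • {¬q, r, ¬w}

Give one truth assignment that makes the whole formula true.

p=F, q=F, r=T, s=F, t=F, u=T, v=T, w=F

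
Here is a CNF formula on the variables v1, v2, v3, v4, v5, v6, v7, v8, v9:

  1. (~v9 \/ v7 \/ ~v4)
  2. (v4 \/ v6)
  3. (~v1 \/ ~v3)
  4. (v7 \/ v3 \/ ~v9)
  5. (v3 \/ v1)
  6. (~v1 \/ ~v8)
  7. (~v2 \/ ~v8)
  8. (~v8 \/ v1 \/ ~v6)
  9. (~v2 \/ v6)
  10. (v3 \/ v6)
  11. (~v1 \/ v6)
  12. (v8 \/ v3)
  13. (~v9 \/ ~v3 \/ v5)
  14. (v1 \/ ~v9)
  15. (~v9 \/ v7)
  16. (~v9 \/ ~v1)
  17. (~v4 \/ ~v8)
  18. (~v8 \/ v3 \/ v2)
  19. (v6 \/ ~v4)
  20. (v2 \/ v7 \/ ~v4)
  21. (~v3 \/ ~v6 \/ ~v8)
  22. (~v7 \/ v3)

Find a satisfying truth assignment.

v9 occurs only negated in the remaining clauses — set v9 = False.
Branch on v1: take v1 = False.
  then v3 is forced to True.
The remaining clauses are satisfied by v2 = False, v4 = True, v5 = False, v6 = True, v7 = True, v8 = False.

v1=F  v2=F  v3=T  v4=T  v5=F  v6=T  v7=T  v8=F  v9=F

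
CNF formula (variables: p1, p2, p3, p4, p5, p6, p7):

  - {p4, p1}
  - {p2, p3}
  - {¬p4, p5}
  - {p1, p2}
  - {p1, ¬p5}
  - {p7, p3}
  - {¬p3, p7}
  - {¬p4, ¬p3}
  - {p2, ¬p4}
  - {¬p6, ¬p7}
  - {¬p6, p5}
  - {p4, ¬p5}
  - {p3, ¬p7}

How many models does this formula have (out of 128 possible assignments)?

2

Satisfying assignments:
  p1=1 p2=0 p3=1 p4=0 p5=0 p6=0 p7=1
  p1=1 p2=1 p3=1 p4=0 p5=0 p6=0 p7=1
That's 2 in total.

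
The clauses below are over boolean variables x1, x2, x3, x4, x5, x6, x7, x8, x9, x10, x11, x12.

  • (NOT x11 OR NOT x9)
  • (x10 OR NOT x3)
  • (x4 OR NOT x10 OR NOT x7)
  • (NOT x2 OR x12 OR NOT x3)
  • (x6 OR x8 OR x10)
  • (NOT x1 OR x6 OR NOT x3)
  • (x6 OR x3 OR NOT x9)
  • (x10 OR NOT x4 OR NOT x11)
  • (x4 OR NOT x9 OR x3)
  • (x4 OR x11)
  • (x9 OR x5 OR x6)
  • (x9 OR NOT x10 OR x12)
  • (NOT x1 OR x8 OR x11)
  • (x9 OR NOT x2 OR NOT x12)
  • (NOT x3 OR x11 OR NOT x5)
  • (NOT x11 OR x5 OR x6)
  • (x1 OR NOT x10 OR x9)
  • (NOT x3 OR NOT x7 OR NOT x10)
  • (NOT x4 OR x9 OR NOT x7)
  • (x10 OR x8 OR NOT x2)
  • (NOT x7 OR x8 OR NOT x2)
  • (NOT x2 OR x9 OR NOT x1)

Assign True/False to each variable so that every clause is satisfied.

Pure literal: x6 appears only positively; assign x6 = True.
Pure literal: x7 appears only negated; assign x7 = False.
Branch on x1: take x1 = True.
Branch on x2: take x2 = True.
  then x9 is forced to True.
  then x11 is forced to False.
  then x4 is forced to True.
  then x8 is forced to True.
Branch on x3: take x3 = False.
x5, x10, x12 are now unconstrained; take x5 = True, x10 = False, x12 = True.

x1=1  x2=1  x3=0  x4=1  x5=1  x6=1  x7=0  x8=1  x9=1  x10=0  x11=0  x12=1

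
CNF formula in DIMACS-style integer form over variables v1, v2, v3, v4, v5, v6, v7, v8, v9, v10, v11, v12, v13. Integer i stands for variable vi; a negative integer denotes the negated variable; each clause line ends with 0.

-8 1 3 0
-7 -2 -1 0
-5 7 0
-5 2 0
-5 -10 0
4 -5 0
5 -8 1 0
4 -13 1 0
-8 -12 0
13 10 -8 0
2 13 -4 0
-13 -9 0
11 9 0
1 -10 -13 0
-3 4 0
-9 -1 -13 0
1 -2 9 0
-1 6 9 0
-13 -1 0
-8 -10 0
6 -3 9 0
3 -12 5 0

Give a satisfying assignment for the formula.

v6 occurs only positively in the remaining clauses — set v6 = True.
Pure literal: v8 appears only negated; assign v8 = False.
Set v1 = True and propagate.
  then v13 is forced to False.
For the remaining variables, v2 = True, v3 = True, v4 = True, v5 = False, v7 = False, v9 = True, v10 = True, v11 = True, v12 = False works.
Every clause has at least one true literal under this assignment.

v1=T  v2=T  v3=T  v4=T  v5=F  v6=T  v7=F  v8=F  v9=T  v10=T  v11=T  v12=F  v13=F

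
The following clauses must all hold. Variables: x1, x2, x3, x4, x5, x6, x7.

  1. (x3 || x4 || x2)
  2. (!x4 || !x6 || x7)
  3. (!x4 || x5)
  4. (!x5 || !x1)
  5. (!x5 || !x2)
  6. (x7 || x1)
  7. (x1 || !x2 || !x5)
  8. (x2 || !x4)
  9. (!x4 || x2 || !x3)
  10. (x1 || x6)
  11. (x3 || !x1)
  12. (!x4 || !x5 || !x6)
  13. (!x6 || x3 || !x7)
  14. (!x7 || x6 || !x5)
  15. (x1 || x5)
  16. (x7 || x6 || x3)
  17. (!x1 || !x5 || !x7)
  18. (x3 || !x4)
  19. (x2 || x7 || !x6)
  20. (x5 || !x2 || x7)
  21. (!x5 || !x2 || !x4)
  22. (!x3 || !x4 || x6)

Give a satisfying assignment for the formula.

Try x1 = False.
  then x7 is forced to True.
  then x6 is forced to True.
  then x3 is forced to True.
  then x5 is forced to True.
  then x2 is forced to False.
  then x4 is forced to False.
Every clause has at least one true literal under this assignment.
Check each clause:
  1. (x2 || x4 || x3) — x3 is true.
  2. (x7 || !x6 || !x4) — !x4 is true.
  3. (!x4 || x5) — !x4 is true.
  4. (!x5 || !x1) — !x1 is true.
  5. (!x2 || !x5) — !x2 is true.
  6. (x7 || x1) — x7 is true.
  7. (!x2 || !x5 || x1) — !x2 is true.
  8. (!x4 || x2) — !x4 is true.
  9. (x2 || !x3 || !x4) — !x4 is true.
  10. (x1 || x6) — x6 is true.
  11. (!x1 || x3) — x3 is true.
  12. (!x4 || !x6 || !x5) — !x4 is true.
  13. (!x7 || x3 || !x6) — x3 is true.
  14. (!x7 || !x5 || x6) — x6 is true.
  15. (x1 || x5) — x5 is true.
  16. (x7 || x6 || x3) — x3 is true.
  17. (!x7 || !x1 || !x5) — !x1 is true.
  18. (x3 || !x4) — x3 is true.
  19. (x2 || x7 || !x6) — x7 is true.
  20. (x5 || x7 || !x2) — x5 is true.
  21. (!x4 || !x2 || !x5) — !x4 is true.
  22. (!x4 || x6 || !x3) — !x4 is true.

x1 = 0  x2 = 0  x3 = 1  x4 = 0  x5 = 1  x6 = 1  x7 = 1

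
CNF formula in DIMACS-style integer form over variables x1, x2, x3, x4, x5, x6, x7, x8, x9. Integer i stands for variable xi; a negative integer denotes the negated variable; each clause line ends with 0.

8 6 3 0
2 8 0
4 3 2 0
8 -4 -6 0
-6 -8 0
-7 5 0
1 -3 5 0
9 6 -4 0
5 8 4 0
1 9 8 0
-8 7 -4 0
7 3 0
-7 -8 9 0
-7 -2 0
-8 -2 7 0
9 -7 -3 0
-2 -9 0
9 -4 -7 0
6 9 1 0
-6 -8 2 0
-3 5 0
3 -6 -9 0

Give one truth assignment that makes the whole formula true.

x1=True, x2=False, x3=True, x4=False, x5=True, x6=False, x7=False, x8=True, x9=True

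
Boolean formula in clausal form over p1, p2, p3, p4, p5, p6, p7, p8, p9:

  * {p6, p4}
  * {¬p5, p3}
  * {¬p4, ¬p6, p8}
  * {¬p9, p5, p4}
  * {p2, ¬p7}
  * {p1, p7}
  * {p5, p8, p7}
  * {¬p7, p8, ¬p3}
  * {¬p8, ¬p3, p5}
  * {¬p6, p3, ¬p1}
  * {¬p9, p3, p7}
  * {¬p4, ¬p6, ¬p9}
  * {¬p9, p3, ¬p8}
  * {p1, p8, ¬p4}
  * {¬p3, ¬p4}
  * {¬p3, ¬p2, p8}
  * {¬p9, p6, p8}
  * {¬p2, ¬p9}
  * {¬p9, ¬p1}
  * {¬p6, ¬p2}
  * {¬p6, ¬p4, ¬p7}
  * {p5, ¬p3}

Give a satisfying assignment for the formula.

p1 = 1, p2 = 0, p3 = 1, p4 = 0, p5 = 1, p6 = 1, p7 = 0, p8 = 0, p9 = 0

Check each clause:
  1. {p4, p6} — p6 is true.
  2. {p3, ¬p5} — p3 is true.
  3. {p8, ¬p6, ¬p4} — ¬p4 is true.
  4. {p5, p4, ¬p9} — p5 is true.
  5. {p2, ¬p7} — ¬p7 is true.
  6. {p1, p7} — p1 is true.
  7. {p5, p7, p8} — p5 is true.
  8. {p8, ¬p3, ¬p7} — ¬p7 is true.
  9. {¬p3, p5, ¬p8} — ¬p8 is true.
  10. {¬p6, ¬p1, p3} — p3 is true.
  11. {¬p9, p7, p3} — p3 is true.
  12. {¬p9, ¬p4, ¬p6} — ¬p4 is true.
  13. {¬p8, ¬p9, p3} — ¬p8 is true.
  14. {p1, p8, ¬p4} — p1 is true.
  15. {¬p4, ¬p3} — ¬p4 is true.
  16. {¬p3, p8, ¬p2} — ¬p2 is true.
  17. {¬p9, p6, p8} — p6 is true.
  18. {¬p9, ¬p2} — ¬p2 is true.
  19. {¬p1, ¬p9} — ¬p9 is true.
  20. {¬p6, ¬p2} — ¬p2 is true.
  21. {¬p6, ¬p4, ¬p7} — ¬p7 is true.
  22. {p5, ¬p3} — p5 is true.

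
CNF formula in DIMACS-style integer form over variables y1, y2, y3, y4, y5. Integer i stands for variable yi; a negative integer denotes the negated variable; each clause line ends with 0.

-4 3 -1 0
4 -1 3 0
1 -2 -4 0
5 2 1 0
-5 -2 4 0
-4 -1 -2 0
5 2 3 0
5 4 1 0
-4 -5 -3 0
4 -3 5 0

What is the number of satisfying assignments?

5

The models are:
  y1=F y2=F y3=F y4=F y5=T
  y1=F y2=F y3=F y4=T y5=T
  y1=F y2=F y3=T y4=F y5=T
  y1=T y2=F y3=T y4=F y5=T
  y1=T y2=F y3=T y4=T y5=F
Count: 5.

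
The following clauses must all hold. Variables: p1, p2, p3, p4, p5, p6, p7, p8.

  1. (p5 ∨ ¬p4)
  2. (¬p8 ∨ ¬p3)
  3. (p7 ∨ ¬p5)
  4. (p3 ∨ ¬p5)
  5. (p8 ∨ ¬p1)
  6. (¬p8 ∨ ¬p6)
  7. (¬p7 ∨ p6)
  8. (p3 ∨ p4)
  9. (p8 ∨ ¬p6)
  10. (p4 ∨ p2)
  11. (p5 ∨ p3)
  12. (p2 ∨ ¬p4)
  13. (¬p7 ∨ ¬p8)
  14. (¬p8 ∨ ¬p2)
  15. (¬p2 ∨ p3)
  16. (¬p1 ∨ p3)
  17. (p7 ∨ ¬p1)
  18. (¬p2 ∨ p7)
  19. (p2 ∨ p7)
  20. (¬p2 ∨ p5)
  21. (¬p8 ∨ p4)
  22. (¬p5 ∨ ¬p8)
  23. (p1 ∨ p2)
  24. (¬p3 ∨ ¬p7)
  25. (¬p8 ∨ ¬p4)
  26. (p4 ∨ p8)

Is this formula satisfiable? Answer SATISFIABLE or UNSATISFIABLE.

UNSATISFIABLE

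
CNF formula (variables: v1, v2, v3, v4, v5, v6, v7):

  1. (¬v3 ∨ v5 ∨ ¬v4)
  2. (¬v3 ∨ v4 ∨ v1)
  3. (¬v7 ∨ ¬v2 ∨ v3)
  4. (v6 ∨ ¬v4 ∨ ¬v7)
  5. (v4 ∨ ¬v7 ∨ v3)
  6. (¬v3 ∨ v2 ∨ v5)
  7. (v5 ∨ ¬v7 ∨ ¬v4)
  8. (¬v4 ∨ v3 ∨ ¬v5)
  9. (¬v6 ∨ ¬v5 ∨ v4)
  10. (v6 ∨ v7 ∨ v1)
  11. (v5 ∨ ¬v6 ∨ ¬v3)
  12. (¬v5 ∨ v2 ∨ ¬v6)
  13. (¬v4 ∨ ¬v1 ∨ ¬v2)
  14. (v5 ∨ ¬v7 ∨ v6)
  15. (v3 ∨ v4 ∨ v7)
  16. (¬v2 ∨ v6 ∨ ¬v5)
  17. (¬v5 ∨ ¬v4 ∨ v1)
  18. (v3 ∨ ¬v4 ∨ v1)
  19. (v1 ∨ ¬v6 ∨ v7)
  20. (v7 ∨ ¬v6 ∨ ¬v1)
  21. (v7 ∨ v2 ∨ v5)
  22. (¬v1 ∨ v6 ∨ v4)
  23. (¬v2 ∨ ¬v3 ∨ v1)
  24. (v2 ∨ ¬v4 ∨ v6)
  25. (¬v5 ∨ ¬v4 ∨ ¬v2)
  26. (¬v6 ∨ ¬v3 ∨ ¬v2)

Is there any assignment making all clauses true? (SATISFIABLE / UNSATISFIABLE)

UNSATISFIABLE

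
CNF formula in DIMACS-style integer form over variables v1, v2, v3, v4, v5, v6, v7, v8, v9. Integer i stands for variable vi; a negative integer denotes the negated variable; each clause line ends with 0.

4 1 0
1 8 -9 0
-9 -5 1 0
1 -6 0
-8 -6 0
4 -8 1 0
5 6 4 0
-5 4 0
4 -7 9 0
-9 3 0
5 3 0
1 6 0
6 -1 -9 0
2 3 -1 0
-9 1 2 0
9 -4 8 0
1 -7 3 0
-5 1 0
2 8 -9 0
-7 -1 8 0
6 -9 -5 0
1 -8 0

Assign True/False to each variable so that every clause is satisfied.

v1 = T, v2 = T, v3 = T, v4 = T, v5 = T, v6 = F, v7 = T, v8 = T, v9 = F

Check each clause:
  1. {v4, v1} — v1 is true.
  2. {v1, v8, ¬v9} — v8 is true.
  3. {¬v9, v1, ¬v5} — v1 is true.
  4. {v1, ¬v6} — v1 is true.
  5. {¬v6, ¬v8} — ¬v6 is true.
  6. {¬v8, v4, v1} — v1 is true.
  7. {v6, v4, v5} — v4 is true.
  8. {¬v5, v4} — v4 is true.
  9. {v4, v9, ¬v7} — v4 is true.
  10. {¬v9, v3} — v3 is true.
  11. {v5, v3} — v3 is true.
  12. {v1, v6} — v1 is true.
  13. {v6, ¬v9, ¬v1} — ¬v9 is true.
  14. {v3, v2, ¬v1} — v2 is true.
  15. {¬v9, v1, v2} — v1 is true.
  16. {¬v4, v9, v8} — v8 is true.
  17. {v3, v1, ¬v7} — v3 is true.
  18. {v1, ¬v5} — v1 is true.
  19. {¬v9, v2, v8} — v8 is true.
  20. {v8, ¬v7, ¬v1} — v8 is true.
  21. {¬v5, ¬v9, v6} — ¬v9 is true.
  22. {¬v8, v1} — v1 is true.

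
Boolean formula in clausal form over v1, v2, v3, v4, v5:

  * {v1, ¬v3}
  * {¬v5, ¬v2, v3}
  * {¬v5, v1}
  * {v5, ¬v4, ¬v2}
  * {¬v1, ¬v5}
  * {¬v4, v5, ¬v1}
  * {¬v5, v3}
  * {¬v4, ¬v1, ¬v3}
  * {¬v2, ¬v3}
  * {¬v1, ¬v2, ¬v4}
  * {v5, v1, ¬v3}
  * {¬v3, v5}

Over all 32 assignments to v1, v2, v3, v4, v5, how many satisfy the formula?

5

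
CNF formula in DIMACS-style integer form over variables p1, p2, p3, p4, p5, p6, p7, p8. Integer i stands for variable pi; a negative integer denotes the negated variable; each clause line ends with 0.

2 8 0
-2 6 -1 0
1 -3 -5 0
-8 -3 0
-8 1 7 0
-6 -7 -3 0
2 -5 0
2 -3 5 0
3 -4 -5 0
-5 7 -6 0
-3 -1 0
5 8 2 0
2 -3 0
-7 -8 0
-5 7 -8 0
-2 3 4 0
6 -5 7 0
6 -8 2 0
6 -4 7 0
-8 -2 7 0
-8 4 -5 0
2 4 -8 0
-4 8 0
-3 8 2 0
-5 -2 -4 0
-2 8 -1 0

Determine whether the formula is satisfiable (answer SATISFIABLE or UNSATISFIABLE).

SATISFIABLE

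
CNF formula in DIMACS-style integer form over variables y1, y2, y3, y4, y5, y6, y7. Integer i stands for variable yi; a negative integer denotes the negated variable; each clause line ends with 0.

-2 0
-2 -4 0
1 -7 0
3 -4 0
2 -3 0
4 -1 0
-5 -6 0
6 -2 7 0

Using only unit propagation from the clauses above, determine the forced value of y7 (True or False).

False

Unit clause (¬y2) sets y2 = False.
From (¬y3 ∨ y2) and y2 = False: y3 = False.
In (¬y4 ∨ y3), y3 is now false; ¬y4 must hold, so y4 = False.
(¬y1 ∨ y4) with y4 = False leaves only ¬y1, so y1 = False.
In (y1 ∨ ¬y7), y1 is now false; ¬y7 must hold, so y7 = False.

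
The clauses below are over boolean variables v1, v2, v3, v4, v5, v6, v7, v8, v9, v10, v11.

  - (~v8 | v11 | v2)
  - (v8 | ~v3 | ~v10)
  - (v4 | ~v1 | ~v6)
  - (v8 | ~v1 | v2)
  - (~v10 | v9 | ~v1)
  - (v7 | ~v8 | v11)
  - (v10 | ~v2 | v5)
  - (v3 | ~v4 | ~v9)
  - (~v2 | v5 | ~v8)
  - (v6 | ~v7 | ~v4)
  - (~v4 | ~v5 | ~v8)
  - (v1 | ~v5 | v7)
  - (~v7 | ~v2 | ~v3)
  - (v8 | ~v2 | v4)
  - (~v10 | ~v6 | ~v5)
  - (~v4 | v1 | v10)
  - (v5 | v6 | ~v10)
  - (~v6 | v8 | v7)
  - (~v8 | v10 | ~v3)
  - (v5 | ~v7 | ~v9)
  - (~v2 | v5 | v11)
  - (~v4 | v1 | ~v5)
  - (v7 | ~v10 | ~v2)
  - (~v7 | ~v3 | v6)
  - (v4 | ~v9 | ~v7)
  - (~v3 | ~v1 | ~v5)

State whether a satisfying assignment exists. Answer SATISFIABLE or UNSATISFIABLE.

SATISFIABLE

v11 occurs only positively in the remaining clauses — set v11 = True.
Branch on v1: take v1 = True.
The remaining clauses are satisfied by v2 = False, v3 = False, v4 = False, v5 = True, v6 = False, v7 = False, v8 = True, v9 = True, v10 = True.
Every clause has at least one true literal under this assignment.
So v1=T  v2=F  v3=F  v4=F  v5=T  v6=F  v7=F  v8=T  v9=T  v10=T  v11=T is a satisfying assignment.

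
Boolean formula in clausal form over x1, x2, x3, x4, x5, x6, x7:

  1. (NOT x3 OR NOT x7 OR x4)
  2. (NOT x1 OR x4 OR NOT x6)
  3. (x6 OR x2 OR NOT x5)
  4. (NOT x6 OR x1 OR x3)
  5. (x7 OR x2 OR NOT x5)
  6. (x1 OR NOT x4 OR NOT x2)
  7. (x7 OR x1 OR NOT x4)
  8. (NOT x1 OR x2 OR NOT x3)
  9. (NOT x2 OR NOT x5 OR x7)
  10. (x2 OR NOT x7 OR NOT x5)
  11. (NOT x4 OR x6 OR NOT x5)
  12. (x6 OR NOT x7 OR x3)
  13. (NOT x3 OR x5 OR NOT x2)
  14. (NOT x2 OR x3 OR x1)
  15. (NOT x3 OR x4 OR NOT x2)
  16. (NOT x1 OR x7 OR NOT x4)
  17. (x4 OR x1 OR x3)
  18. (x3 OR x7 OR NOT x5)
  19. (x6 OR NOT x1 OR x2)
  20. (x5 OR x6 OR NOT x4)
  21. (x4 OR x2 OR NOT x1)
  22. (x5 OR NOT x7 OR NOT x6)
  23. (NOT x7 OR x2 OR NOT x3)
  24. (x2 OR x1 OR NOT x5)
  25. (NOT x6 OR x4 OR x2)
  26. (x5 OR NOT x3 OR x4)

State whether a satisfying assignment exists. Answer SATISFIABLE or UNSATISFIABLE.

Try x1 = True.
Set x2 = True and propagate.
The remaining clauses are satisfied by x3 = False, x4 = True, x5 = True, x6 = True, x7 = True.
Every clause has at least one true literal under this assignment.
So x1=1, x2=1, x3=0, x4=1, x5=1, x6=1, x7=1 is a satisfying assignment.

SATISFIABLE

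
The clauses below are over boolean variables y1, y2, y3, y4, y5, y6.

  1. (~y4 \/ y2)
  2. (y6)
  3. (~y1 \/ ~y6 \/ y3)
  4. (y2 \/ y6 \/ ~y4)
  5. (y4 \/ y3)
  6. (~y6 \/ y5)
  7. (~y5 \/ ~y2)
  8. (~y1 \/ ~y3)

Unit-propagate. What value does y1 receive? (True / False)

(y6) stands alone — y6 = True.
(~y6 \/ y5): since y6 = True, the clause reduces to (y5). y5 = True.
(~y2 \/ ~y5) with y5 = True leaves only ~y2, so y2 = False.
From (y2 \/ ~y4) and y2 = False: y4 = False.
(y3 \/ y4): since y4 = False, the clause reduces to (y3). y3 = True.
In (~y1 \/ ~y3), ~y3 is now false; ~y1 must hold, so y1 = False.

False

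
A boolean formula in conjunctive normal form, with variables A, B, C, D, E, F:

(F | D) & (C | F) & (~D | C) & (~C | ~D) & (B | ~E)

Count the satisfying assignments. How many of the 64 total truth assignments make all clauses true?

Split on C, then D.
  C=1, D=1: a clause becomes empty — 0.
  C=1, D=0: A free; 3 ways for (B,E,F) × 2^1 = 6.
  C=0, D=1: a clause becomes empty — 0.
  C=0, D=0: A free; 3 ways for (B,E,F) × 2^1 = 6.
Total: 0 + 6 + 0 + 6 = 12.

12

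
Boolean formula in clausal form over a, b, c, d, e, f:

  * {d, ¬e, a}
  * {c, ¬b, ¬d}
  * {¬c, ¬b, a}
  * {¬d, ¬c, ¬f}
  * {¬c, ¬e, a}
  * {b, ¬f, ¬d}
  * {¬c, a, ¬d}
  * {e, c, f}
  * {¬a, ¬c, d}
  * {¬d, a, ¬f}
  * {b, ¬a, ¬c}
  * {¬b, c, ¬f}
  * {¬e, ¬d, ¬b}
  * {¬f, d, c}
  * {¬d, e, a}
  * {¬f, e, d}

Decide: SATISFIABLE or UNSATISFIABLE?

SATISFIABLE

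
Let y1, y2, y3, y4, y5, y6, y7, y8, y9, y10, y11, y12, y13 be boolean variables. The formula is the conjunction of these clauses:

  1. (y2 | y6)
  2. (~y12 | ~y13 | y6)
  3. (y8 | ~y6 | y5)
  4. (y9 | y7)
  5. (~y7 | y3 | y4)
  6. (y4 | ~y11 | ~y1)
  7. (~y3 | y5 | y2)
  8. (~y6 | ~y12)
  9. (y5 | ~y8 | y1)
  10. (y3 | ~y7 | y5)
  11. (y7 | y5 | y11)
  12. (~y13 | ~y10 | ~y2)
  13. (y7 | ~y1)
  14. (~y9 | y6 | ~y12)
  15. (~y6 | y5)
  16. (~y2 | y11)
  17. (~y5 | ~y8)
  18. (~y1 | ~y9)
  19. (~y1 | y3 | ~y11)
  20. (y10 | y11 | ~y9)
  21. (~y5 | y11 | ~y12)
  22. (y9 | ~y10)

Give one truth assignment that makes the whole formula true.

y12 occurs only negated in the remaining clauses — set y12 = False.
Try y1 = False.
Branch on y2: take y2 = True.
  then y11 is forced to True.
The remaining clauses are satisfied by y3 = True, y4 = False, y5 = False, y6 = False, y7 = True, y8 = False, y9 = False, y10 = False, y13 = True.
Check each clause:
  1. (y6 | y2) — y2 is true.
  2. (~y12 | ~y13 | y6) — ~y12 is true.
  3. (~y6 | y5 | y8) — ~y6 is true.
  4. (y7 | y9) — y7 is true.
  5. (y3 | ~y7 | y4) — y3 is true.
  6. (y4 | ~y1 | ~y11) — ~y1 is true.
  7. (~y3 | y2 | y5) — y2 is true.
  8. (~y6 | ~y12) — ~y6 is true.
  9. (~y8 | y1 | y5) — ~y8 is true.
  10. (y5 | ~y7 | y3) — y3 is true.
  11. (y5 | y7 | y11) — y11 is true.
  12. (~y13 | ~y10 | ~y2) — ~y10 is true.
  13. (~y1 | y7) — ~y1 is true.
  14. (y6 | ~y9 | ~y12) — ~y12 is true.
  15. (~y6 | y5) — ~y6 is true.
  16. (~y2 | y11) — y11 is true.
  17. (~y8 | ~y5) — ~y8 is true.
  18. (~y9 | ~y1) — ~y1 is true.
  19. (~y1 | y3 | ~y11) — y3 is true.
  20. (~y9 | y11 | y10) — y11 is true.
  21. (~y5 | y11 | ~y12) — y11 is true.
  22. (~y10 | y9) — ~y10 is true.

y1 = False  y2 = True  y3 = True  y4 = False  y5 = False  y6 = False  y7 = True  y8 = False  y9 = False  y10 = False  y11 = True  y12 = False  y13 = True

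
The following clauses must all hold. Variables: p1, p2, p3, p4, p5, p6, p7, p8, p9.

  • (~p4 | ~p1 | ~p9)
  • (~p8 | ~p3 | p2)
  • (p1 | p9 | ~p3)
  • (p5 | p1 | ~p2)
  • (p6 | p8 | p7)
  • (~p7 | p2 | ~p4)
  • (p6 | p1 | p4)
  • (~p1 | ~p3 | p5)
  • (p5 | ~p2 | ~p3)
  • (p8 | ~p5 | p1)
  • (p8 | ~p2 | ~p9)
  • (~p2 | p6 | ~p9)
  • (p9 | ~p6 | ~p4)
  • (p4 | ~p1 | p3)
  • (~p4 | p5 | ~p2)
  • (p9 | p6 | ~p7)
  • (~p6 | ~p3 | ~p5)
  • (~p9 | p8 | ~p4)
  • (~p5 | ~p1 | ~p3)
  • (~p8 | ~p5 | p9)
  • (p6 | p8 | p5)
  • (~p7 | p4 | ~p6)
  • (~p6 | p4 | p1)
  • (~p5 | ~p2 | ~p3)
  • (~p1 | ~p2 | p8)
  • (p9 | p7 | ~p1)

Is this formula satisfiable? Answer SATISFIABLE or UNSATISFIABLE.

Try p1 = False.
For the remaining variables, p2 = False, p3 = False, p4 = True, p5 = True, p6 = False, p7 = False, p8 = True, p9 = True works.
Every clause has at least one true literal under this assignment.
So p1=0  p2=0  p3=0  p4=1  p5=1  p6=0  p7=0  p8=1  p9=1 is a satisfying assignment.

SATISFIABLE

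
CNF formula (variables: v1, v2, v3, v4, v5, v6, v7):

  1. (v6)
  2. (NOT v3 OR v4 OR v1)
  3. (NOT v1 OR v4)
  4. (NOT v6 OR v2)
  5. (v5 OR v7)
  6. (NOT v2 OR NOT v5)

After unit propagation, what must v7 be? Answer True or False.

True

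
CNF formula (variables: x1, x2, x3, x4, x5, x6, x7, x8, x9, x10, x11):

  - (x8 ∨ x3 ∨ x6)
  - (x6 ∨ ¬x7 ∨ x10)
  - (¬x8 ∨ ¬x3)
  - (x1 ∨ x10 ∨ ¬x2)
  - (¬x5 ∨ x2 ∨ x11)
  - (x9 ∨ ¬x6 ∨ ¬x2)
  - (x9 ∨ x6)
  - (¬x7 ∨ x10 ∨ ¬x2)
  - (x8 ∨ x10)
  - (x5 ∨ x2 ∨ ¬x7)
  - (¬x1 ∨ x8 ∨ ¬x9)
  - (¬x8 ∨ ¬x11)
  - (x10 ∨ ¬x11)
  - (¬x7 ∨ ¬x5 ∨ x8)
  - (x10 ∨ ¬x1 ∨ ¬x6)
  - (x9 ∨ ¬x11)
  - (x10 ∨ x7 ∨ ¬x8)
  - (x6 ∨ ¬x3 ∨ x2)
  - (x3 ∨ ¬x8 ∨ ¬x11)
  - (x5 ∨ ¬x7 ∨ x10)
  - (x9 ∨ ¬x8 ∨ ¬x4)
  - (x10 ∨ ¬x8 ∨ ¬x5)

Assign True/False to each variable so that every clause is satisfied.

x1=False  x2=True  x3=False  x4=True  x5=False  x6=False  x7=False  x8=True  x9=True  x10=True  x11=False

Pure literal: x10 appears only positively; assign x10 = True.
Set x1 = False and propagate.
Branch on x2: take x2 = True.
Branch on x3: take x3 = False.
The remaining clauses are satisfied by x4 = True, x5 = False, x6 = False, x7 = False, x8 = True, x9 = True, x11 = False.
Every clause has at least one true literal under this assignment.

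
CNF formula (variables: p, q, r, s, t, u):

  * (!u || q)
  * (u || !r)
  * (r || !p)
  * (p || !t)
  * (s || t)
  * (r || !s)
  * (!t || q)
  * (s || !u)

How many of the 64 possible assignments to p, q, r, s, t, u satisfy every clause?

3

The models are:
  p=F q=T r=T s=T t=F u=T
  p=T q=T r=T s=T t=F u=T
  p=T q=T r=T s=T t=T u=T
That's 3 in total.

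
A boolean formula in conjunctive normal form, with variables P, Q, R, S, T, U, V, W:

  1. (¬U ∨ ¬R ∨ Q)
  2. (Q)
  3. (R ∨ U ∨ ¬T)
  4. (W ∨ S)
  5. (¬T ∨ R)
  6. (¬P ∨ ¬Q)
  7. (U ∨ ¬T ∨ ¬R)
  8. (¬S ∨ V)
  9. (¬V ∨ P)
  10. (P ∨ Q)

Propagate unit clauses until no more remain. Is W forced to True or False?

True

(Q) stands alone — Q = True.
From (¬P ∨ ¬Q) and Q = True: P = False.
From (¬V ∨ P) and P = False: V = False.
In (V ∨ ¬S), V is now false; ¬S must hold, so S = False.
(S ∨ W): since S = False, the clause reduces to (W). W = True.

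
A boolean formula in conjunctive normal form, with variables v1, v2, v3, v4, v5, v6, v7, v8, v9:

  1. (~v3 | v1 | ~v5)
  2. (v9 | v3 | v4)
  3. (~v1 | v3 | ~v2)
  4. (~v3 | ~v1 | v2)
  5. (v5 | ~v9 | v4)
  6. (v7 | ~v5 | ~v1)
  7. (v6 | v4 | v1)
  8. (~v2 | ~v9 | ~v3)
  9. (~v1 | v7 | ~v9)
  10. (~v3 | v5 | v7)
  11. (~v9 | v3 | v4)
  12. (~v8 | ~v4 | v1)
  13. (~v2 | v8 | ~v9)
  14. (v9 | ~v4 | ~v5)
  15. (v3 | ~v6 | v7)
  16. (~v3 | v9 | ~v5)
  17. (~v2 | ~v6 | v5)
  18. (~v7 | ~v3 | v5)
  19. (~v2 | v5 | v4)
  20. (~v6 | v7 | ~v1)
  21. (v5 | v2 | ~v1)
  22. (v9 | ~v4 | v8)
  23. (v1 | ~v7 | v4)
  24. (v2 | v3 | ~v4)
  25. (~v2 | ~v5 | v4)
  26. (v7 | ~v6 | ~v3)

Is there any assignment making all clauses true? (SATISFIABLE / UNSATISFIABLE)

UNSATISFIABLE

v3 = True:
  v5 = True:
    propagation gives v1=True, v2=True, v7=True, v9=False; an empty clause results — contradiction.
  v5 = False:
    propagation gives v7=True; an empty clause results — contradiction.
v3 = False:
  v4 = True:
    propagation gives v2=True, v1=False, v8=False, v9=False; an empty clause results — contradiction.
  v4 = False:
    propagation gives v9=True; an empty clause results — contradiction.
Every branch closes, so no satisfying assignment exists.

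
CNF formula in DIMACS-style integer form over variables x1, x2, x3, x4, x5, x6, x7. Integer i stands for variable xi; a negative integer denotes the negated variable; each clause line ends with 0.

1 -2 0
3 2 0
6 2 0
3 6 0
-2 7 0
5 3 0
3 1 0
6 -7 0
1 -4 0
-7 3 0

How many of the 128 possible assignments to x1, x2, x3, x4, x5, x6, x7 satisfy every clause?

16

Case analysis on x3 and x2:
  x3=1, x2=1: remaining (x1,x4,x5,x6,x7) ∈ {(1,0,0,1,1); (1,0,1,1,1); (1,1,0,1,1); (1,1,1,1,1)} — 4.
  x3=1, x2=0: x5, x7 free; 3 ways for (x1,x4,x6) × 2^2 = 12.
  x3=0, x2=1: a clause becomes empty — 0.
  x3=0, x2=0: a clause becomes empty — 0.
Total: 4 + 12 + 0 + 0 = 16.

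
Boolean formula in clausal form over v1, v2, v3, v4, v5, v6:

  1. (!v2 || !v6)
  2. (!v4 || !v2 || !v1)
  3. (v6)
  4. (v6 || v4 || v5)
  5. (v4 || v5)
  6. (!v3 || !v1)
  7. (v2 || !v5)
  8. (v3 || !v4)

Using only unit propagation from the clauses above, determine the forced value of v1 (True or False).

False

(v6) stands alone — v6 = True.
(!v6 || !v2): since v6 = True, the clause reduces to (!v2). v2 = False.
(!v5 || v2) with v2 = False leaves only !v5, so v5 = False.
In (v4 || v5), v5 is now false; v4 must hold, so v4 = True.
(!v4 || v3) with v4 = True leaves only v3, so v3 = True.
From (!v3 || !v1) and v3 = True: v1 = False.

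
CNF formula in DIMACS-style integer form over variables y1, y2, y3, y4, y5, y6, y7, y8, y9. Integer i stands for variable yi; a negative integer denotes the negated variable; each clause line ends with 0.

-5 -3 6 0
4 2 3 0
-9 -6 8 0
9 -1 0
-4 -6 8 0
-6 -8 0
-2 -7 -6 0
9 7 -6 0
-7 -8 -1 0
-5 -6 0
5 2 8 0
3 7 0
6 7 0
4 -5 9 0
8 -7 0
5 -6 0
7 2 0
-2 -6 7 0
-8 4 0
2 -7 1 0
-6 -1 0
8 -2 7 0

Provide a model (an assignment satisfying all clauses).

y1 = False, y2 = True, y3 = False, y4 = True, y5 = False, y6 = False, y7 = True, y8 = True, y9 = True

Check each clause:
  1. {¬y3, y6, ¬y5} — ¬y5 is true.
  2. {y3, y2, y4} — y2 is true.
  3. {¬y6, ¬y9, y8} — y8 is true.
  4. {y9, ¬y1} — y9 is true.
  5. {y8, ¬y6, ¬y4} — y8 is true.
  6. {¬y8, ¬y6} — ¬y6 is true.
  7. {¬y6, ¬y7, ¬y2} — ¬y6 is true.
  8. {y7, y9, ¬y6} — y9 is true.
  9. {¬y7, ¬y1, ¬y8} — ¬y1 is true.
  10. {¬y5, ¬y6} — ¬y6 is true.
  11. {y5, y2, y8} — y8 is true.
  12. {y3, y7} — y7 is true.
  13. {y7, y6} — y7 is true.
  14. {y9, y4, ¬y5} — y9 is true.
  15. {¬y7, y8} — y8 is true.
  16. {y5, ¬y6} — ¬y6 is true.
  17. {y2, y7} — y2 is true.
  18. {¬y6, y7, ¬y2} — ¬y6 is true.
  19. {¬y8, y4} — y4 is true.
  20. {y1, ¬y7, y2} — y2 is true.
  21. {¬y1, ¬y6} — ¬y6 is true.
  22. {¬y2, y8, y7} — y8 is true.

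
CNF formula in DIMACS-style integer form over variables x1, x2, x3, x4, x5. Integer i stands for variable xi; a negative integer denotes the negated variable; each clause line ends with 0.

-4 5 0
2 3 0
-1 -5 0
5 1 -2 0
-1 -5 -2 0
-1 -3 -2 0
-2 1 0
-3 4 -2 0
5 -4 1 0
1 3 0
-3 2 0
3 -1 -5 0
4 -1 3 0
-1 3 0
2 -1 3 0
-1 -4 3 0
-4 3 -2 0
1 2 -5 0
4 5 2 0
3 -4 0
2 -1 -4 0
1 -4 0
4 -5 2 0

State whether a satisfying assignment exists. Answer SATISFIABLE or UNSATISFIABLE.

UNSATISFIABLE

x1 = True:
  propagation gives x5=False, x4=False, x3=True, x2=False; an empty clause results — contradiction.
x1 = False:
  propagation gives x2=False, x3=True; an empty clause results — contradiction.
Every branch closes, so no satisfying assignment exists.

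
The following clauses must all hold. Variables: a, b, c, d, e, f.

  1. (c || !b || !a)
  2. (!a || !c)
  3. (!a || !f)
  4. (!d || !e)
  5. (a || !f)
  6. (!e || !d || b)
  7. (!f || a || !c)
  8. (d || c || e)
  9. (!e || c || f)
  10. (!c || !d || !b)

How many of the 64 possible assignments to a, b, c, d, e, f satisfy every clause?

8

Satisfying assignments:
  a=F b=F c=F d=T e=F f=F
  a=F b=F c=T d=F e=F f=F
  a=F b=F c=T d=F e=T f=F
  a=F b=F c=T d=T e=F f=F
  a=F b=T c=F d=T e=F f=F
  a=F b=T c=T d=F e=F f=F
  a=F b=T c=T d=F e=T f=F
  a=T b=F c=F d=T e=F f=F
Count: 8.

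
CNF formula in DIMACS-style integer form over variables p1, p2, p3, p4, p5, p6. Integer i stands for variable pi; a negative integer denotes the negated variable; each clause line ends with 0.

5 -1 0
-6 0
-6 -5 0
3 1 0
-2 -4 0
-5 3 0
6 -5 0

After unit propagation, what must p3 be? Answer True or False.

True

(~p6) is a unit clause: p6 = False.
From (p6 | ~p5) and p6 = False: p5 = False.
From (~p1 | p5) and p5 = False: p1 = False.
(p1 | p3) with p1 = False leaves only p3, so p3 = True.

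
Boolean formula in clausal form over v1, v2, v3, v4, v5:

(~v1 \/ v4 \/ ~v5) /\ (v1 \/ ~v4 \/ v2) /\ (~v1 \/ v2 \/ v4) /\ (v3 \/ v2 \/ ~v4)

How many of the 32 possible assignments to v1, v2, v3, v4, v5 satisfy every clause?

20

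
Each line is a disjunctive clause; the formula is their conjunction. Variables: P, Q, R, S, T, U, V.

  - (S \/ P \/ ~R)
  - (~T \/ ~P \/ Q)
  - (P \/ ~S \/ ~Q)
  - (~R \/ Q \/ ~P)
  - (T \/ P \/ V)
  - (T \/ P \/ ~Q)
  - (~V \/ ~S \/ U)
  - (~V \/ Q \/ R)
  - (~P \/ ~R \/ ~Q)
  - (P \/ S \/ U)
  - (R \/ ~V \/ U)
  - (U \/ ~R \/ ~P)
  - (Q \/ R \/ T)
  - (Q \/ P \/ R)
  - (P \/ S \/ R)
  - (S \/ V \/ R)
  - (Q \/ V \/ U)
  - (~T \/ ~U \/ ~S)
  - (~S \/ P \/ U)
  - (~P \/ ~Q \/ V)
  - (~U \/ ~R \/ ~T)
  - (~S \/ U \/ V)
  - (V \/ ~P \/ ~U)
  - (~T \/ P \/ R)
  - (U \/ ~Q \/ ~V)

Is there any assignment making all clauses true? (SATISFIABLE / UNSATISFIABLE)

Set P = True and propagate.
Set Q = True and propagate.
  then R is forced to False.
  then V is forced to True.
  then U is forced to True.
The remaining clauses are satisfied by S = False, T = True.
Every clause has at least one true literal under this assignment.
So P = True, Q = True, R = False, S = False, T = True, U = True, V = True is a satisfying assignment.

SATISFIABLE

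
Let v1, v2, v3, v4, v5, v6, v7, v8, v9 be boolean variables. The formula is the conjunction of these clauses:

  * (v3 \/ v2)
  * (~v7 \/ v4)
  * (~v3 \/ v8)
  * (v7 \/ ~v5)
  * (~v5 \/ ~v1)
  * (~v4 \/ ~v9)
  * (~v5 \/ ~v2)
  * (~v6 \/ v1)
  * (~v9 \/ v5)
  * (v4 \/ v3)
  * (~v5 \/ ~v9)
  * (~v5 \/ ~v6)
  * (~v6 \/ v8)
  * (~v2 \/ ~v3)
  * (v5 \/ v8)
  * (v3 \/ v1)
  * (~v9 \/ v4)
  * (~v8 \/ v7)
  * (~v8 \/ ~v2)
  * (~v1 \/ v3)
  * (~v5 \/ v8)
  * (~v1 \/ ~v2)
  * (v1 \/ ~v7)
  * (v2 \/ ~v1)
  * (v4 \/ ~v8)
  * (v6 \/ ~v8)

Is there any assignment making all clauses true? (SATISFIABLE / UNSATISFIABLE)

UNSATISFIABLE

v5 = True:
  propagation gives v7=True, v4=True, v1=False; an empty clause results — contradiction.
v5 = False:
  propagation gives v9=False, v8=True, v7=True, v4=True; an empty clause results — contradiction.
Every branch closes, so no satisfying assignment exists.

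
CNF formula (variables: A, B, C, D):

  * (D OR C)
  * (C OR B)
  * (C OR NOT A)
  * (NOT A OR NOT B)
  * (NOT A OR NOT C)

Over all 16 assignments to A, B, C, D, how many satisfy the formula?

The models are:
  A=F B=F C=T D=F
  A=F B=F C=T D=T
  A=F B=T C=F D=T
  A=F B=T C=T D=F
  A=F B=T C=T D=T
That's 5 in total.

5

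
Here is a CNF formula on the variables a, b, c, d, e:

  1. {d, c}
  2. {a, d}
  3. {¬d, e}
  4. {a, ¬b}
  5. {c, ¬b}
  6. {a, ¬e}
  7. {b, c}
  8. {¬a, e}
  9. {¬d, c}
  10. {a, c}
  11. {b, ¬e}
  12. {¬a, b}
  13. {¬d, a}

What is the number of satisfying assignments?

2

The models are:
  a=1 b=1 c=1 d=0 e=1
  a=1 b=1 c=1 d=1 e=1
Count: 2.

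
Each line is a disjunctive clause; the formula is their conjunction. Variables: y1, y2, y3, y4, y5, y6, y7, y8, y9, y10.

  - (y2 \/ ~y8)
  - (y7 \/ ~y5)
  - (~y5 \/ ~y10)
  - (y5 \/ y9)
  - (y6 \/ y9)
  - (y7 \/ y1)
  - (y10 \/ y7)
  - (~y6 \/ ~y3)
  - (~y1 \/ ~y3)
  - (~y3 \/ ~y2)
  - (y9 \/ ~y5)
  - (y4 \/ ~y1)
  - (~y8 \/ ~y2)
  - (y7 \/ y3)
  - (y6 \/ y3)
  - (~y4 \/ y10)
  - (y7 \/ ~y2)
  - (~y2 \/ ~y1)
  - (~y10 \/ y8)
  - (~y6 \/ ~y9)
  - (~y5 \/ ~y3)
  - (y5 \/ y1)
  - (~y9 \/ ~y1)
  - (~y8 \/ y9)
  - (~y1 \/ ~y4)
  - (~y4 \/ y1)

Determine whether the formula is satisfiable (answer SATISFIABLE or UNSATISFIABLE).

UNSATISFIABLE

y1 = True:
  propagation gives y3=False, y4=True; an empty clause results — contradiction.
y1 = False:
  propagation gives y7=True, y5=True, y10=False, y9=True; an empty clause results — contradiction.
Every branch closes, so no satisfying assignment exists.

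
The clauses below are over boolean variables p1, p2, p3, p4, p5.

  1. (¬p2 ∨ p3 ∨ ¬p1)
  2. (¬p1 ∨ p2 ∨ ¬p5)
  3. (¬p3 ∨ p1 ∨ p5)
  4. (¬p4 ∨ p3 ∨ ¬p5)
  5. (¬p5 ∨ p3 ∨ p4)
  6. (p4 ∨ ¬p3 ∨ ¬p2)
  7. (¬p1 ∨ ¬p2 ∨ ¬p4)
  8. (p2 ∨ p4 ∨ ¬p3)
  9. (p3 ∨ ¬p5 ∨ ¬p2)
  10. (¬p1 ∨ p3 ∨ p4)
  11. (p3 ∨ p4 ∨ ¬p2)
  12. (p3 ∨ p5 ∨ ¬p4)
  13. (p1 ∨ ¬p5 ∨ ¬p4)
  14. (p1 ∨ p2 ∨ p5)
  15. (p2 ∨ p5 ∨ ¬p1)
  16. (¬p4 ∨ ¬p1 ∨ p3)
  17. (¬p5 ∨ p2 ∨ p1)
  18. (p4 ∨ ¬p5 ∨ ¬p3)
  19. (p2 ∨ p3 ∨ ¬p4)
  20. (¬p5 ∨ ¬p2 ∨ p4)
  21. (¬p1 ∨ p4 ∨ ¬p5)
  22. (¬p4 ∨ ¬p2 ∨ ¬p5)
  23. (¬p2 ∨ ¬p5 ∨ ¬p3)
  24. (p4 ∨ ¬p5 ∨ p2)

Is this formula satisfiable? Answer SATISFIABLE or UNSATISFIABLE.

UNSATISFIABLE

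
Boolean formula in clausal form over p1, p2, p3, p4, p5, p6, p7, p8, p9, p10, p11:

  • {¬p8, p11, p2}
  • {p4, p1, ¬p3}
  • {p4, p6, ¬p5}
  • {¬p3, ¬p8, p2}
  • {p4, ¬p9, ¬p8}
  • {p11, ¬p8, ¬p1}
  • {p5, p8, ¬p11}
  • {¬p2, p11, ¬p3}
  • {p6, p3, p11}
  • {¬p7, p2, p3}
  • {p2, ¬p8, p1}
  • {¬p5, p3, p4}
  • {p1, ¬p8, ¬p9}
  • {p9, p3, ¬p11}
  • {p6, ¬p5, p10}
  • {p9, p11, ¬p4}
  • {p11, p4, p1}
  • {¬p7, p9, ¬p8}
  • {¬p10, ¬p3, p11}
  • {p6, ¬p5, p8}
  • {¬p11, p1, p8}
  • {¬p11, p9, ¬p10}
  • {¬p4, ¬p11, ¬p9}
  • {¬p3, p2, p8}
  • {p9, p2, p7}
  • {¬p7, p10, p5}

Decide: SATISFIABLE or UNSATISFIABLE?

SATISFIABLE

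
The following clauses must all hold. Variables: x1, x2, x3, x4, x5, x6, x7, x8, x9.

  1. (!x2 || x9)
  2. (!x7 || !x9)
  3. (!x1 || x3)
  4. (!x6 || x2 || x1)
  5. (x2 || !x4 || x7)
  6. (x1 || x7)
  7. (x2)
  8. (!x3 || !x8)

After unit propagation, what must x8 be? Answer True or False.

Unit clause (x2) sets x2 = True.
(!x2 || x9): since x2 = True, the clause reduces to (x9). x9 = True.
(!x7 || !x9) with x9 = True leaves only !x7, so x7 = False.
In (x7 || x1), x7 is now false; x1 must hold, so x1 = True.
(!x1 || x3): since x1 = True, the clause reduces to (x3). x3 = True.
In (!x3 || !x8), !x3 is now false; !x8 must hold, so x8 = False.

False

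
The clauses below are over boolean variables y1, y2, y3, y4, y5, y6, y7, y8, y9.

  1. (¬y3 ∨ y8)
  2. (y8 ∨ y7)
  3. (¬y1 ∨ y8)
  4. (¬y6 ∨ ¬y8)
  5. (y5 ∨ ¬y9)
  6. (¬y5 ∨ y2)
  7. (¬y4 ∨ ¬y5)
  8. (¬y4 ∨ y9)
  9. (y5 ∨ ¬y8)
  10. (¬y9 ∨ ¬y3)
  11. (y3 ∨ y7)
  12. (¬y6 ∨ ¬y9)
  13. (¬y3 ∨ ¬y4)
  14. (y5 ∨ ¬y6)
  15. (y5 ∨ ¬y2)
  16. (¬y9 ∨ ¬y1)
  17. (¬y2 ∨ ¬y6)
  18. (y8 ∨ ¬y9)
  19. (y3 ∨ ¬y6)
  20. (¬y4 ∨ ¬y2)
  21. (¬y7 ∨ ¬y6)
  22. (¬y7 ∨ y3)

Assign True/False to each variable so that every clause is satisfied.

y1=F, y2=T, y3=T, y4=F, y5=T, y6=F, y7=T, y8=T, y9=F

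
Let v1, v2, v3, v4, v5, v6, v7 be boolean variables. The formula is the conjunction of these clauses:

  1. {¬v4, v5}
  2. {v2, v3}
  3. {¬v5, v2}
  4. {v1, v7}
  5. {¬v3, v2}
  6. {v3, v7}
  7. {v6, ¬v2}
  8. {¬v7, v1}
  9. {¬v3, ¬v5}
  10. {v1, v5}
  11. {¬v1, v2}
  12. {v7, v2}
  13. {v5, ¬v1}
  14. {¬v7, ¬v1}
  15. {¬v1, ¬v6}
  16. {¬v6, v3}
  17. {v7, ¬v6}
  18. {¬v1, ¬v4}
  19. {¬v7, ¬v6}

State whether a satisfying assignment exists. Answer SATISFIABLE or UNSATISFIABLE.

v1 = True:
  propagation gives v2=True, v6=True; an empty clause results — contradiction.
v1 = False:
  propagation gives v7=True; an empty clause results — contradiction.
Every branch closes, so no satisfying assignment exists.

UNSATISFIABLE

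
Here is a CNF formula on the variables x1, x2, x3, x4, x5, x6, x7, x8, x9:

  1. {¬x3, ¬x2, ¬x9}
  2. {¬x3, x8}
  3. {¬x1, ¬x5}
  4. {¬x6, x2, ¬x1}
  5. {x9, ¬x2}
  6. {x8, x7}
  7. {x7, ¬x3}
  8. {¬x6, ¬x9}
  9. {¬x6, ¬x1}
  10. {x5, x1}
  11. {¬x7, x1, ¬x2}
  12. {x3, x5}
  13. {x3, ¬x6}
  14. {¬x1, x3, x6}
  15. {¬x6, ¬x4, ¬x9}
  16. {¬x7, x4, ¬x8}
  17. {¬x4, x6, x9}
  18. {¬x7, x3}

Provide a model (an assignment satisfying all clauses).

x1 = T, x2 = F, x3 = T, x4 = T, x5 = F, x6 = F, x7 = T, x8 = T, x9 = T

Branch on x1: take x1 = True.
  then x5 is forced to False.
  then x6 is forced to False.
  then x3 is forced to True.
  then x8 is forced to True.
  then x7 is forced to True.
  then x4 is forced to True.
  then x9 is forced to True.
  then x2 is forced to False.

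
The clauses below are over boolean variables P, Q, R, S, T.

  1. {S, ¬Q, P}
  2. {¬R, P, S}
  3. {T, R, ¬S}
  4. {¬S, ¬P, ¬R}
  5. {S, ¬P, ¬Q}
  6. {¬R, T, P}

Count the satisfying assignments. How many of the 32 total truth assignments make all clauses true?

12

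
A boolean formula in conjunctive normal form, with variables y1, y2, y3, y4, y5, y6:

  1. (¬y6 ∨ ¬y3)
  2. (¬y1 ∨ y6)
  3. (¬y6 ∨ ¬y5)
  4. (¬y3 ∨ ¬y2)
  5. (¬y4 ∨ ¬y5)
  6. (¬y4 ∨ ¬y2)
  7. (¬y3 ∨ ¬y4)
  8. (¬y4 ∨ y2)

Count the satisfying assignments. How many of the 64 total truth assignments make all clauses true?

10

Case analysis on y4 and y2:
  y4=1, y2=1: a clause becomes empty — 0.
  y4=1, y2=0: a clause becomes empty — 0.
  y4=0, y2=1: remaining (y1,y3,y5,y6) ∈ {(0,0,0,0); (0,0,0,1); (0,0,1,0); (1,0,0,1)} — 4.
  y4=0, y2=0: 6 of the 16 assignments to (y1,y3,y5,y6) work.
Total: 0 + 0 + 4 + 6 = 10.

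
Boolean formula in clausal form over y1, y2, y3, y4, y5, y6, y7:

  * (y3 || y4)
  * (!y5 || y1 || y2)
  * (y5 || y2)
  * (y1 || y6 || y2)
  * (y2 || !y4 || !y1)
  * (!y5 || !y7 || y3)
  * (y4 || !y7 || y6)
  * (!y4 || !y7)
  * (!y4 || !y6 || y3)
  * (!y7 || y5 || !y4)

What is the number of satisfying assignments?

Split on y4, then y2.
  y4=T, y2=T: y1, y5 free; 3 ways for (y3,y6,y7) × 2^2 = 12.
  y4=T, y2=F: a clause becomes empty — 0.
  y4=F, y2=T: y1, y5 free; 3 ways for (y3,y6,y7) × 2^2 = 12.
  y4=F, y2=F: remaining (y1,y3,y5,y6,y7) ∈ {(T,T,T,F,F); (T,T,T,T,F); (T,T,T,T,T)} — 3.
Total: 12 + 0 + 12 + 3 = 27.

27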